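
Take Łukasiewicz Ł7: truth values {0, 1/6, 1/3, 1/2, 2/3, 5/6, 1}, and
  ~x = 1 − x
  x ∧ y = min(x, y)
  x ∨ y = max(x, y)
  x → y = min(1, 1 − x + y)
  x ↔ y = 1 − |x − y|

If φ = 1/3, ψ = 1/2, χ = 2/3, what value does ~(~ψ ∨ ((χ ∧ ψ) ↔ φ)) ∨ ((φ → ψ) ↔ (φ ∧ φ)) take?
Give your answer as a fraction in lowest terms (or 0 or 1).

1/3

~ψ = ~1/2 = 1/2
χ ∧ ψ = 2/3 ∧ 1/2 = 1/2
(χ ∧ ψ) ↔ φ = 1/2 ↔ 1/3 = 5/6
~ψ ∨ ((χ ∧ ψ) ↔ φ) = 1/2 ∨ 5/6 = 5/6
~(~ψ ∨ ((χ ∧ ψ) ↔ φ)) = ~5/6 = 1/6
φ → ψ = 1/3 → 1/2 = 1
φ ∧ φ = 1/3 ∧ 1/3 = 1/3
(φ → ψ) ↔ (φ ∧ φ) = 1 ↔ 1/3 = 1/3
~(~ψ ∨ ((χ ∧ ψ) ↔ φ)) ∨ ((φ → ψ) ↔ (φ ∧ φ)) = 1/6 ∨ 1/3 = 1/3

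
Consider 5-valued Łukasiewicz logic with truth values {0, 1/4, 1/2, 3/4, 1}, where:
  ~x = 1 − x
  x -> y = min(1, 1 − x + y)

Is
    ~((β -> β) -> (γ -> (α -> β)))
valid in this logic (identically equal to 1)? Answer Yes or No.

No

Counterexample: take α = 0, β = 0, γ = 0.
β -> β = 0 -> 0 = 1
α -> β = 0 -> 0 = 1
γ -> (α -> β) = 0 -> 1 = 1
(β -> β) -> (γ -> (α -> β)) = 1 -> 1 = 1
~((β -> β) -> (γ -> (α -> β))) = ~1 = 0
This gives 0 ≠ 1.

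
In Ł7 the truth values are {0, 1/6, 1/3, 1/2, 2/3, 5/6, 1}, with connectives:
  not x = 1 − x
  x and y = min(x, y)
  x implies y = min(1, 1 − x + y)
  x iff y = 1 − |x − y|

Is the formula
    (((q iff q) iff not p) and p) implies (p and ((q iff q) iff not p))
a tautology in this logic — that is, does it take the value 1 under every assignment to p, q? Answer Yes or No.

Yes

At p = 5/6, q = 1/3, for instance:
q iff q = 1/3 iff 1/3 = 1
not p = not 5/6 = 1/6
(q iff q) iff not p = 1 iff 1/6 = 1/6
((q iff q) iff not p) and p = 1/6 and 5/6 = 1/6
p and ((q iff q) iff not p) = 5/6 and 1/6 = 1/6
(((q iff q) iff not p) and p) implies (p and ((q iff q) iff not p)) = 1/6 implies 1/6 = 1
and checking the remaining 48 assignments likewise gives ≥ 1 in every case.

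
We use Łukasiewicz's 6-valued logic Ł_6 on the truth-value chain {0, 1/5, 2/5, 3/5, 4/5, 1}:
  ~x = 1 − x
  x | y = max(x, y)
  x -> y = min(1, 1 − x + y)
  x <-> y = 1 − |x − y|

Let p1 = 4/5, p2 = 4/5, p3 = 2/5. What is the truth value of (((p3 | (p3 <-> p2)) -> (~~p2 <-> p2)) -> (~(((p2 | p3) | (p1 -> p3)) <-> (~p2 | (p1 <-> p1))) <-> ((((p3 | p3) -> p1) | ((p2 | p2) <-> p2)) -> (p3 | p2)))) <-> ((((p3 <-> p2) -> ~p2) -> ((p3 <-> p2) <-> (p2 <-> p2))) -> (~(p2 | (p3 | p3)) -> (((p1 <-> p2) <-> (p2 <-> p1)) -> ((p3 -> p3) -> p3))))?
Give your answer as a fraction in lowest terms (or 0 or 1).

p3 <-> p2 = 2/5 <-> 4/5 = 3/5
p3 | (p3 <-> p2) = 2/5 | 3/5 = 3/5
~p2 = ~4/5 = 1/5
~~p2 = ~1/5 = 4/5
~~p2 <-> p2 = 4/5 <-> 4/5 = 1
(p3 | (p3 <-> p2)) -> (~~p2 <-> p2) = 3/5 -> 1 = 1
p2 | p3 = 4/5 | 2/5 = 4/5
p1 -> p3 = 4/5 -> 2/5 = 3/5
(p2 | p3) | (p1 -> p3) = 4/5 | 3/5 = 4/5
~p2 = ~4/5 = 1/5
p1 <-> p1 = 4/5 <-> 4/5 = 1
~p2 | (p1 <-> p1) = 1/5 | 1 = 1
((p2 | p3) | (p1 -> p3)) <-> (~p2 | (p1 <-> p1)) = 4/5 <-> 1 = 4/5
~(((p2 | p3) | (p1 -> p3)) <-> (~p2 | (p1 <-> p1))) = ~4/5 = 1/5
p3 | p3 = 2/5 | 2/5 = 2/5
(p3 | p3) -> p1 = 2/5 -> 4/5 = 1
p2 | p2 = 4/5 | 4/5 = 4/5
(p2 | p2) <-> p2 = 4/5 <-> 4/5 = 1
((p3 | p3) -> p1) | ((p2 | p2) <-> p2) = 1 | 1 = 1
p3 | p2 = 2/5 | 4/5 = 4/5
(((p3 | p3) -> p1) | ((p2 | p2) <-> p2)) -> (p3 | p2) = 1 -> 4/5 = 4/5
~(((p2 | p3) | (p1 -> p3)) <-> (~p2 | (p1 <-> p1))) <-> ((((p3 | p3) -> p1) | ((p2 | p2) <-> p2)) -> (p3 | p2)) = 1/5 <-> 4/5 = 2/5
((p3 | (p3 <-> p2)) -> (~~p2 <-> p2)) -> (~(((p2 | p3) | (p1 -> p3)) <-> (~p2 | (p1 <-> p1))) <-> ((((p3 | p3) -> p1) | ((p2 | p2) <-> p2)) -> (p3 | p2))) = 1 -> 2/5 = 2/5
p3 <-> p2 = 2/5 <-> 4/5 = 3/5
~p2 = ~4/5 = 1/5
(p3 <-> p2) -> ~p2 = 3/5 -> 1/5 = 3/5
p3 <-> p2 = 2/5 <-> 4/5 = 3/5
p2 <-> p2 = 4/5 <-> 4/5 = 1
(p3 <-> p2) <-> (p2 <-> p2) = 3/5 <-> 1 = 3/5
((p3 <-> p2) -> ~p2) -> ((p3 <-> p2) <-> (p2 <-> p2)) = 3/5 -> 3/5 = 1
p3 | p3 = 2/5 | 2/5 = 2/5
p2 | (p3 | p3) = 4/5 | 2/5 = 4/5
~(p2 | (p3 | p3)) = ~4/5 = 1/5
p1 <-> p2 = 4/5 <-> 4/5 = 1
p2 <-> p1 = 4/5 <-> 4/5 = 1
(p1 <-> p2) <-> (p2 <-> p1) = 1 <-> 1 = 1
p3 -> p3 = 2/5 -> 2/5 = 1
(p3 -> p3) -> p3 = 1 -> 2/5 = 2/5
((p1 <-> p2) <-> (p2 <-> p1)) -> ((p3 -> p3) -> p3) = 1 -> 2/5 = 2/5
~(p2 | (p3 | p3)) -> (((p1 <-> p2) <-> (p2 <-> p1)) -> ((p3 -> p3) -> p3)) = 1/5 -> 2/5 = 1
(((p3 <-> p2) -> ~p2) -> ((p3 <-> p2) <-> (p2 <-> p2))) -> (~(p2 | (p3 | p3)) -> (((p1 <-> p2) <-> (p2 <-> p1)) -> ((p3 -> p3) -> p3))) = 1 -> 1 = 1
(((p3 | (p3 <-> p2)) -> (~~p2 <-> p2)) -> (~(((p2 | p3) | (p1 -> p3)) <-> (~p2 | (p1 <-> p1))) <-> ((((p3 | p3) -> p1) | ((p2 | p2) <-> p2)) -> (p3 | p2)))) <-> ((((p3 <-> p2) -> ~p2) -> ((p3 <-> p2) <-> (p2 <-> p2))) -> (~(p2 | (p3 | p3)) -> (((p1 <-> p2) <-> (p2 <-> p1)) -> ((p3 -> p3) -> p3)))) = 2/5 <-> 1 = 2/5

2/5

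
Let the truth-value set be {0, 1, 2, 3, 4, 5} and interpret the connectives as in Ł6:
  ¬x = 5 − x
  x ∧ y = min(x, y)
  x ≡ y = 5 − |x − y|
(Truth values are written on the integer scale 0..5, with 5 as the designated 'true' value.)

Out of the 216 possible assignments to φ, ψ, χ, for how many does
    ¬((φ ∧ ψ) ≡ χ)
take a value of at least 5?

12

value 5: 12 assignments (counts)
value 4: 24 assignments
value 3: 36 assignments
value 2: 48 assignments
value 1: 60 assignments
value 0: 36 assignments
So 12 of the 216 assignments meet the threshold.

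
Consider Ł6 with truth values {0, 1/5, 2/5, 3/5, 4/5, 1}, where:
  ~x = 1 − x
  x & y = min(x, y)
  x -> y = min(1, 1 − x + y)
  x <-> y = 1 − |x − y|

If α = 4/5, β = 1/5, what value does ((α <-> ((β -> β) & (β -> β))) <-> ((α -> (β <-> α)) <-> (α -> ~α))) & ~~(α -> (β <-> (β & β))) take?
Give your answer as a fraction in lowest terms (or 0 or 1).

1

β -> β = 1/5 -> 1/5 = 1
β -> β = 1/5 -> 1/5 = 1
(β -> β) & (β -> β) = 1 & 1 = 1
α <-> ((β -> β) & (β -> β)) = 4/5 <-> 1 = 4/5
β <-> α = 1/5 <-> 4/5 = 2/5
α -> (β <-> α) = 4/5 -> 2/5 = 3/5
~α = ~4/5 = 1/5
α -> ~α = 4/5 -> 1/5 = 2/5
(α -> (β <-> α)) <-> (α -> ~α) = 3/5 <-> 2/5 = 4/5
(α <-> ((β -> β) & (β -> β))) <-> ((α -> (β <-> α)) <-> (α -> ~α)) = 4/5 <-> 4/5 = 1
β & β = 1/5 & 1/5 = 1/5
β <-> (β & β) = 1/5 <-> 1/5 = 1
α -> (β <-> (β & β)) = 4/5 -> 1 = 1
~(α -> (β <-> (β & β))) = ~1 = 0
~~(α -> (β <-> (β & β))) = ~0 = 1
((α <-> ((β -> β) & (β -> β))) <-> ((α -> (β <-> α)) <-> (α -> ~α))) & ~~(α -> (β <-> (β & β))) = 1 & 1 = 1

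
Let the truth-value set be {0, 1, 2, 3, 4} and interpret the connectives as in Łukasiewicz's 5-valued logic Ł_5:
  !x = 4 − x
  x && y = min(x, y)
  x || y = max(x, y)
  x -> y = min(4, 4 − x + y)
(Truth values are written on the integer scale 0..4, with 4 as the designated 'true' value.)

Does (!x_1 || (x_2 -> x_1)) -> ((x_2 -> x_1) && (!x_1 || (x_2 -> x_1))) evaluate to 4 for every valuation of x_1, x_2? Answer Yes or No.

No

Counterexample: take x_1 = 0, x_2 = 1.
!x_1 = !0 = 4
x_2 -> x_1 = 1 -> 0 = 3
!x_1 || (x_2 -> x_1) = 4 || 3 = 4
x_2 -> x_1 = 1 -> 0 = 3
!x_1 = !0 = 4
x_2 -> x_1 = 1 -> 0 = 3
!x_1 || (x_2 -> x_1) = 4 || 3 = 4
(x_2 -> x_1) && (!x_1 || (x_2 -> x_1)) = 3 && 4 = 3
(!x_1 || (x_2 -> x_1)) -> ((x_2 -> x_1) && (!x_1 || (x_2 -> x_1))) = 4 -> 3 = 3
This gives 3 ≠ 4.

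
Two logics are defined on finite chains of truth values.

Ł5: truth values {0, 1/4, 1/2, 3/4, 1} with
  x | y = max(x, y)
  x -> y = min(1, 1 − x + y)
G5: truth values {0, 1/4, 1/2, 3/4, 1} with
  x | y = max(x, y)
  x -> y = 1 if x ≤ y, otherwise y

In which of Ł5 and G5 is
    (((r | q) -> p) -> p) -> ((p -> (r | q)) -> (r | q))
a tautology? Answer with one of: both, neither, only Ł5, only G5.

only Ł5

In Ł5: every assignment gives 1 — tautology.
In G5: at p = 0, q = 0, r = 1/4 the value is 1/4 — not a tautology.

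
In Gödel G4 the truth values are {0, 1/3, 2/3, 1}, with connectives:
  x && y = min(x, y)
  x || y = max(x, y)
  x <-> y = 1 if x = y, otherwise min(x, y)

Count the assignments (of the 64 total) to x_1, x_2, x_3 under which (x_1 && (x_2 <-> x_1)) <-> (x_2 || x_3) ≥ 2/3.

value 1: 20 assignments (counts)
value 2/3: 6 assignments (counts)
value 1/3: 14 assignments
value 0: 24 assignments
So 26 of the 64 assignments meet the threshold.

26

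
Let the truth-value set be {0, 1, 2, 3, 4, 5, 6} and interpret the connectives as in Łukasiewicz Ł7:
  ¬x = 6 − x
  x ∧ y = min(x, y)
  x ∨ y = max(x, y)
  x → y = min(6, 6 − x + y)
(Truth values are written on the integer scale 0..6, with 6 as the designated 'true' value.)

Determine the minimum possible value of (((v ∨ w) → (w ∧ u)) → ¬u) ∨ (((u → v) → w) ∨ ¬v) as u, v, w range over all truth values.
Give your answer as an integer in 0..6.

Take u = 3, v = 3, w = 3:
v ∨ w = 3 ∨ 3 = 3
w ∧ u = 3 ∧ 3 = 3
(v ∨ w) → (w ∧ u) = 3 → 3 = 6
¬u = ¬3 = 3
((v ∨ w) → (w ∧ u)) → ¬u = 6 → 3 = 3
u → v = 3 → 3 = 6
(u → v) → w = 6 → 3 = 3
¬v = ¬3 = 3
((u → v) → w) ∨ ¬v = 3 ∨ 3 = 3
(((v ∨ w) → (w ∧ u)) → ¬u) ∨ (((u → v) → w) ∨ ¬v) = 3 ∨ 3 = 3
No assignment yields a value below 3, so this is the minimum.

3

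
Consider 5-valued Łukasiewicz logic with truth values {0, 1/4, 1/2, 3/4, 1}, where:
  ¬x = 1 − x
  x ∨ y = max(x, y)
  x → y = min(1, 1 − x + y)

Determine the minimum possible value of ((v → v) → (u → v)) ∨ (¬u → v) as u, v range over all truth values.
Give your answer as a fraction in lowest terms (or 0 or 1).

1/2

Take u = 1/2, v = 0:
v → v = 0 → 0 = 1
u → v = 1/2 → 0 = 1/2
(v → v) → (u → v) = 1 → 1/2 = 1/2
¬u = ¬1/2 = 1/2
¬u → v = 1/2 → 0 = 1/2
((v → v) → (u → v)) ∨ (¬u → v) = 1/2 ∨ 1/2 = 1/2
No assignment yields a value below 1/2, so this is the minimum.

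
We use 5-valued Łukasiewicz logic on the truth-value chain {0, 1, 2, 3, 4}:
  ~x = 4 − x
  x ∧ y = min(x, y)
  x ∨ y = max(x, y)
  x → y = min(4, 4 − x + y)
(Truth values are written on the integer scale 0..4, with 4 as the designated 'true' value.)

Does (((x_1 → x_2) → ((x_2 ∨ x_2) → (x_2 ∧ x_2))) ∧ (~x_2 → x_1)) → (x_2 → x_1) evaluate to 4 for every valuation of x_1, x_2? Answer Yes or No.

No

Counterexample: take x_1 = 0, x_2 = 3.
x_1 → x_2 = 0 → 3 = 4
x_2 ∨ x_2 = 3 ∨ 3 = 3
x_2 ∧ x_2 = 3 ∧ 3 = 3
(x_2 ∨ x_2) → (x_2 ∧ x_2) = 3 → 3 = 4
(x_1 → x_2) → ((x_2 ∨ x_2) → (x_2 ∧ x_2)) = 4 → 4 = 4
~x_2 = ~3 = 1
~x_2 → x_1 = 1 → 0 = 3
((x_1 → x_2) → ((x_2 ∨ x_2) → (x_2 ∧ x_2))) ∧ (~x_2 → x_1) = 4 ∧ 3 = 3
x_2 → x_1 = 3 → 0 = 1
(((x_1 → x_2) → ((x_2 ∨ x_2) → (x_2 ∧ x_2))) ∧ (~x_2 → x_1)) → (x_2 → x_1) = 3 → 1 = 2
This gives 2 ≠ 4.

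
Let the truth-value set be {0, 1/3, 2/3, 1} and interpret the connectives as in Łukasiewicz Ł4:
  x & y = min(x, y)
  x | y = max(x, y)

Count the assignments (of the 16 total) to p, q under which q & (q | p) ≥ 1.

4

p = 0, q = 0 ↦ 0  <
p = 0, q = 1/3 ↦ 1/3  <
p = 0, q = 2/3 ↦ 2/3  <
p = 0, q = 1 ↦ 1  ≥
p = 1/3, q = 0 ↦ 0  <
p = 1/3, q = 1/3 ↦ 1/3  <
p = 1/3, q = 2/3 ↦ 2/3  <
p = 1/3, q = 1 ↦ 1  ≥
p = 2/3, q = 0 ↦ 0  <
p = 2/3, q = 1/3 ↦ 1/3  <
p = 2/3, q = 2/3 ↦ 2/3  <
p = 2/3, q = 1 ↦ 1  ≥
p = 1, q = 0 ↦ 0  <
p = 1, q = 1/3 ↦ 1/3  <
p = 1, q = 2/3 ↦ 2/3  <
p = 1, q = 1 ↦ 1  ≥
So 4 of the 16 assignments meet the threshold.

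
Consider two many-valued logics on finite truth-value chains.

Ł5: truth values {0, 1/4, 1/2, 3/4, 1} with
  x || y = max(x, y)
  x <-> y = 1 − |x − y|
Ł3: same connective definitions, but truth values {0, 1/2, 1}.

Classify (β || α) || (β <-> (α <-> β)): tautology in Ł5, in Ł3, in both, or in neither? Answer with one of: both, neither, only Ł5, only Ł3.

neither

In Ł5: at α = 0, β = 0 the value is 0 — not a tautology.
In Ł3: at α = 0, β = 0 the value is 0 — not a tautology.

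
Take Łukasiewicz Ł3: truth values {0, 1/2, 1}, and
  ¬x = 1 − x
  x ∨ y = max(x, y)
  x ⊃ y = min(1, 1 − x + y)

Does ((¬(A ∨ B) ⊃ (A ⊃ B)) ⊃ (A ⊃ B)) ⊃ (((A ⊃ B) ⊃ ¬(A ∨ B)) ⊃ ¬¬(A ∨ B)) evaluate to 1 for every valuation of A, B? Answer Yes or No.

Counterexample: take A = 0, B = 0.
A ∨ B = 0 ∨ 0 = 0
¬(A ∨ B) = ¬0 = 1
A ⊃ B = 0 ⊃ 0 = 1
¬(A ∨ B) ⊃ (A ⊃ B) = 1 ⊃ 1 = 1
A ⊃ B = 0 ⊃ 0 = 1
(¬(A ∨ B) ⊃ (A ⊃ B)) ⊃ (A ⊃ B) = 1 ⊃ 1 = 1
A ⊃ B = 0 ⊃ 0 = 1
A ∨ B = 0 ∨ 0 = 0
¬(A ∨ B) = ¬0 = 1
(A ⊃ B) ⊃ ¬(A ∨ B) = 1 ⊃ 1 = 1
A ∨ B = 0 ∨ 0 = 0
¬(A ∨ B) = ¬0 = 1
¬¬(A ∨ B) = ¬1 = 0
((A ⊃ B) ⊃ ¬(A ∨ B)) ⊃ ¬¬(A ∨ B) = 1 ⊃ 0 = 0
((¬(A ∨ B) ⊃ (A ⊃ B)) ⊃ (A ⊃ B)) ⊃ (((A ⊃ B) ⊃ ¬(A ∨ B)) ⊃ ¬¬(A ∨ B)) = 1 ⊃ 0 = 0
This gives 0 ≠ 1.

No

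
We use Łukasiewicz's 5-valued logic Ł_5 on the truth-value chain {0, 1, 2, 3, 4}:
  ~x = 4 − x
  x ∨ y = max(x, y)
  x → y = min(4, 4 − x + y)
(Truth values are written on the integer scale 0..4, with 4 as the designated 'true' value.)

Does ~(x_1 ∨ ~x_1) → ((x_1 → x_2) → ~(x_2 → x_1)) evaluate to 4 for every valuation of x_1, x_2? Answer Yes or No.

No

Counterexample: take x_1 = 1, x_2 = 1.
~x_1 = ~1 = 3
x_1 ∨ ~x_1 = 1 ∨ 3 = 3
~(x_1 ∨ ~x_1) = ~3 = 1
x_1 → x_2 = 1 → 1 = 4
x_2 → x_1 = 1 → 1 = 4
~(x_2 → x_1) = ~4 = 0
(x_1 → x_2) → ~(x_2 → x_1) = 4 → 0 = 0
~(x_1 ∨ ~x_1) → ((x_1 → x_2) → ~(x_2 → x_1)) = 1 → 0 = 3
This gives 3 ≠ 4.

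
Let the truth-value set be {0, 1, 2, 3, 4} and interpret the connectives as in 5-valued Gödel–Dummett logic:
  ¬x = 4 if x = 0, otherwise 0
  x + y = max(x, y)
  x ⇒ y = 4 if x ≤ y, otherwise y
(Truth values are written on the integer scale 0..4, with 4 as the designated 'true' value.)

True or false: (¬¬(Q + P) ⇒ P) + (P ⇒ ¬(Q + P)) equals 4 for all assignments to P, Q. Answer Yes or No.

No

Counterexample: take P = 1, Q = 0.
Q + P = 0 + 1 = 1
¬(Q + P) = ¬1 = 0
¬¬(Q + P) = ¬0 = 4
¬¬(Q + P) ⇒ P = 4 ⇒ 1 = 1
Q + P = 0 + 1 = 1
¬(Q + P) = ¬1 = 0
P ⇒ ¬(Q + P) = 1 ⇒ 0 = 0
(¬¬(Q + P) ⇒ P) + (P ⇒ ¬(Q + P)) = 1 + 0 = 1
This gives 1 ≠ 4.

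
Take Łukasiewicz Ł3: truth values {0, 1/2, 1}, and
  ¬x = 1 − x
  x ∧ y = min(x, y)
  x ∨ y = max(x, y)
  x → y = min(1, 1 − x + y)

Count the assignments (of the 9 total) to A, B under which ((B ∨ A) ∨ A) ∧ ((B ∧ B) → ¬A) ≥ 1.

2

A = 0, B = 0 ↦ 0  <
A = 0, B = 1/2 ↦ 1/2  <
A = 0, B = 1 ↦ 1  ≥
A = 1/2, B = 0 ↦ 1/2  <
A = 1/2, B = 1/2 ↦ 1/2  <
A = 1/2, B = 1 ↦ 1/2  <
A = 1, B = 0 ↦ 1  ≥
A = 1, B = 1/2 ↦ 1/2  <
A = 1, B = 1 ↦ 0  <
So 2 of the 9 assignments meet the threshold.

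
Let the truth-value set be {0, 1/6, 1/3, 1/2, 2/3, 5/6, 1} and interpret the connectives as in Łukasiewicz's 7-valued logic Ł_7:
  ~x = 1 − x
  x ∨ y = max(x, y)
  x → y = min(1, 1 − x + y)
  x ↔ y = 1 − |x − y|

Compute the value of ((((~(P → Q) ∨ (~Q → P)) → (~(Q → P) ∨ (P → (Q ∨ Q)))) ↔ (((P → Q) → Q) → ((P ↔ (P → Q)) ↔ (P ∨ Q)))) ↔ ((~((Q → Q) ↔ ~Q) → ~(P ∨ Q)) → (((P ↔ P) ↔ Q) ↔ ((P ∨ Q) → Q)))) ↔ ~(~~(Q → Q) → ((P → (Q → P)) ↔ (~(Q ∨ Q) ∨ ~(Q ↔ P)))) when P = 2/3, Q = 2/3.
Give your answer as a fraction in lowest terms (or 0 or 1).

2/3

P → Q = 2/3 → 2/3 = 1
~(P → Q) = ~1 = 0
~Q = ~2/3 = 1/3
~Q → P = 1/3 → 2/3 = 1
~(P → Q) ∨ (~Q → P) = 0 ∨ 1 = 1
Q → P = 2/3 → 2/3 = 1
~(Q → P) = ~1 = 0
Q ∨ Q = 2/3 ∨ 2/3 = 2/3
P → (Q ∨ Q) = 2/3 → 2/3 = 1
~(Q → P) ∨ (P → (Q ∨ Q)) = 0 ∨ 1 = 1
(~(P → Q) ∨ (~Q → P)) → (~(Q → P) ∨ (P → (Q ∨ Q))) = 1 → 1 = 1
P → Q = 2/3 → 2/3 = 1
(P → Q) → Q = 1 → 2/3 = 2/3
P → Q = 2/3 → 2/3 = 1
P ↔ (P → Q) = 2/3 ↔ 1 = 2/3
P ∨ Q = 2/3 ∨ 2/3 = 2/3
(P ↔ (P → Q)) ↔ (P ∨ Q) = 2/3 ↔ 2/3 = 1
((P → Q) → Q) → ((P ↔ (P → Q)) ↔ (P ∨ Q)) = 2/3 → 1 = 1
((~(P → Q) ∨ (~Q → P)) → (~(Q → P) ∨ (P → (Q ∨ Q)))) ↔ (((P → Q) → Q) → ((P ↔ (P → Q)) ↔ (P ∨ Q))) = 1 ↔ 1 = 1
Q → Q = 2/3 → 2/3 = 1
~Q = ~2/3 = 1/3
(Q → Q) ↔ ~Q = 1 ↔ 1/3 = 1/3
~((Q → Q) ↔ ~Q) = ~1/3 = 2/3
P ∨ Q = 2/3 ∨ 2/3 = 2/3
~(P ∨ Q) = ~2/3 = 1/3
~((Q → Q) ↔ ~Q) → ~(P ∨ Q) = 2/3 → 1/3 = 2/3
P ↔ P = 2/3 ↔ 2/3 = 1
(P ↔ P) ↔ Q = 1 ↔ 2/3 = 2/3
P ∨ Q = 2/3 ∨ 2/3 = 2/3
(P ∨ Q) → Q = 2/3 → 2/3 = 1
((P ↔ P) ↔ Q) ↔ ((P ∨ Q) → Q) = 2/3 ↔ 1 = 2/3
(~((Q → Q) ↔ ~Q) → ~(P ∨ Q)) → (((P ↔ P) ↔ Q) ↔ ((P ∨ Q) → Q)) = 2/3 → 2/3 = 1
(((~(P → Q) ∨ (~Q → P)) → (~(Q → P) ∨ (P → (Q ∨ Q)))) ↔ (((P → Q) → Q) → ((P ↔ (P → Q)) ↔ (P ∨ Q)))) ↔ ((~((Q → Q) ↔ ~Q) → ~(P ∨ Q)) → (((P ↔ P) ↔ Q) ↔ ((P ∨ Q) → Q))) = 1 ↔ 1 = 1
Q → Q = 2/3 → 2/3 = 1
~(Q → Q) = ~1 = 0
~~(Q → Q) = ~0 = 1
Q → P = 2/3 → 2/3 = 1
P → (Q → P) = 2/3 → 1 = 1
Q ∨ Q = 2/3 ∨ 2/3 = 2/3
~(Q ∨ Q) = ~2/3 = 1/3
Q ↔ P = 2/3 ↔ 2/3 = 1
~(Q ↔ P) = ~1 = 0
~(Q ∨ Q) ∨ ~(Q ↔ P) = 1/3 ∨ 0 = 1/3
(P → (Q → P)) ↔ (~(Q ∨ Q) ∨ ~(Q ↔ P)) = 1 ↔ 1/3 = 1/3
~~(Q → Q) → ((P → (Q → P)) ↔ (~(Q ∨ Q) ∨ ~(Q ↔ P))) = 1 → 1/3 = 1/3
~(~~(Q → Q) → ((P → (Q → P)) ↔ (~(Q ∨ Q) ∨ ~(Q ↔ P)))) = ~1/3 = 2/3
((((~(P → Q) ∨ (~Q → P)) → (~(Q → P) ∨ (P → (Q ∨ Q)))) ↔ (((P → Q) → Q) → ((P ↔ (P → Q)) ↔ (P ∨ Q)))) ↔ ((~((Q → Q) ↔ ~Q) → ~(P ∨ Q)) → (((P ↔ P) ↔ Q) ↔ ((P ∨ Q) → Q)))) ↔ ~(~~(Q → Q) → ((P → (Q → P)) ↔ (~(Q ∨ Q) ∨ ~(Q ↔ P)))) = 1 ↔ 2/3 = 2/3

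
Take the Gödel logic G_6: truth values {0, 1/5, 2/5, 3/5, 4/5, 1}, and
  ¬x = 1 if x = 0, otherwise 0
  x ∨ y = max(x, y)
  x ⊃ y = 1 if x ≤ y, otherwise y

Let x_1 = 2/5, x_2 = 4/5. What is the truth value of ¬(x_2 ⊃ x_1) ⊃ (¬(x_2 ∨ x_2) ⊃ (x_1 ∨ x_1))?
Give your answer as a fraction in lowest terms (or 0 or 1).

x_2 ⊃ x_1 = 4/5 ⊃ 2/5 = 2/5
¬(x_2 ⊃ x_1) = ¬2/5 = 0
x_2 ∨ x_2 = 4/5 ∨ 4/5 = 4/5
¬(x_2 ∨ x_2) = ¬4/5 = 0
x_1 ∨ x_1 = 2/5 ∨ 2/5 = 2/5
¬(x_2 ∨ x_2) ⊃ (x_1 ∨ x_1) = 0 ⊃ 2/5 = 1
¬(x_2 ⊃ x_1) ⊃ (¬(x_2 ∨ x_2) ⊃ (x_1 ∨ x_1)) = 0 ⊃ 1 = 1

1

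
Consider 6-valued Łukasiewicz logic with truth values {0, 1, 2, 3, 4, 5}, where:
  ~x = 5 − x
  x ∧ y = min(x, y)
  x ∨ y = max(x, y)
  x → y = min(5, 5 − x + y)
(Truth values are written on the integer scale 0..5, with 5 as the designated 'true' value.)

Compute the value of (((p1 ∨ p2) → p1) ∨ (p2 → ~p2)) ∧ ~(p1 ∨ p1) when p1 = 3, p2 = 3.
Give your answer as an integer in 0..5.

p1 ∨ p2 = 3 ∨ 3 = 3
(p1 ∨ p2) → p1 = 3 → 3 = 5
~p2 = ~3 = 2
p2 → ~p2 = 3 → 2 = 4
((p1 ∨ p2) → p1) ∨ (p2 → ~p2) = 5 ∨ 4 = 5
p1 ∨ p1 = 3 ∨ 3 = 3
~(p1 ∨ p1) = ~3 = 2
(((p1 ∨ p2) → p1) ∨ (p2 → ~p2)) ∧ ~(p1 ∨ p1) = 5 ∧ 2 = 2

2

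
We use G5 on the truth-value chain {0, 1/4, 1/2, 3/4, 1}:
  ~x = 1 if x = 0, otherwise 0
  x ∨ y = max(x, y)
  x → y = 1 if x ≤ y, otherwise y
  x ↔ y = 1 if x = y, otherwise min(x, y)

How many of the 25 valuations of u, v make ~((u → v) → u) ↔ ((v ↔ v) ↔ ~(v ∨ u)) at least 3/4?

21

value 1: 21 assignments (counts)
value 0: 4 assignments
So 21 of the 25 assignments meet the threshold.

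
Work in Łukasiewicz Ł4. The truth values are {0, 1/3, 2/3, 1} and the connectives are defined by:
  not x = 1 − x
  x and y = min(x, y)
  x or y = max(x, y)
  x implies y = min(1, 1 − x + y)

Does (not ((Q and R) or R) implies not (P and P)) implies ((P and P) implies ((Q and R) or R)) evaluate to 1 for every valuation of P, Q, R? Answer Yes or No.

At P = 1, Q = 2/3, R = 1, for instance:
Q and R = 2/3 and 1 = 2/3
(Q and R) or R = 2/3 or 1 = 1
not ((Q and R) or R) = not 1 = 0
P and P = 1 and 1 = 1
not (P and P) = not 1 = 0
not ((Q and R) or R) implies not (P and P) = 0 implies 0 = 1
(P and P) implies ((Q and R) or R) = 1 implies 1 = 1
(not ((Q and R) or R) implies not (P and P)) implies ((P and P) implies ((Q and R) or R)) = 1 implies 1 = 1
and checking the remaining 63 assignments likewise gives ≥ 1 in every case.

Yes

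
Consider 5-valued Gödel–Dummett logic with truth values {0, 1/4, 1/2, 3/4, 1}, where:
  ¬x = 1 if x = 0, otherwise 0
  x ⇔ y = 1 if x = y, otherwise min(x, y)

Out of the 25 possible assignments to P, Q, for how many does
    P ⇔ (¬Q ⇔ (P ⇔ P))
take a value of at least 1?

value 1: 5 assignments (counts)
value 3/4: 1 assignment
value 1/2: 1 assignment
value 1/4: 1 assignment
value 0: 17 assignments
So 5 of the 25 assignments meet the threshold.

5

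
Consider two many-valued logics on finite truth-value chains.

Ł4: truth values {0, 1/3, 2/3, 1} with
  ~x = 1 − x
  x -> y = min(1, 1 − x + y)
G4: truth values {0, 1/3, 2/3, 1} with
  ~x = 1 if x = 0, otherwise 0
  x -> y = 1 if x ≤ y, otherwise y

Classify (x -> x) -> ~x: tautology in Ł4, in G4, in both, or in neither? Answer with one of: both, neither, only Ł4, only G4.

neither

In Ł4: at x = 1/3 the value is 2/3 — not a tautology.
In G4: at x = 1/3 the value is 0 — not a tautology.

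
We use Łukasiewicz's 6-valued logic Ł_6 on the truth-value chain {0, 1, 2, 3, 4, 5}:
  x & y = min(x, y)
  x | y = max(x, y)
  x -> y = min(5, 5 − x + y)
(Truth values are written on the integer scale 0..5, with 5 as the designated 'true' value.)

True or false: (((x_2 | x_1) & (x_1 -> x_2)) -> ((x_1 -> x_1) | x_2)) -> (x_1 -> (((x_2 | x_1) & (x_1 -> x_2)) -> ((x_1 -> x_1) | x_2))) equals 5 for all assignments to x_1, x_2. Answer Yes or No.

Yes

At x_1 = 3, x_2 = 4, for instance:
x_2 | x_1 = 4 | 3 = 4
x_1 -> x_2 = 3 -> 4 = 5
(x_2 | x_1) & (x_1 -> x_2) = 4 & 5 = 4
x_1 -> x_1 = 3 -> 3 = 5
(x_1 -> x_1) | x_2 = 5 | 4 = 5
((x_2 | x_1) & (x_1 -> x_2)) -> ((x_1 -> x_1) | x_2) = 4 -> 5 = 5
x_1 -> (((x_2 | x_1) & (x_1 -> x_2)) -> ((x_1 -> x_1) | x_2)) = 3 -> 5 = 5
(((x_2 | x_1) & (x_1 -> x_2)) -> ((x_1 -> x_1) | x_2)) -> (x_1 -> (((x_2 | x_1) & (x_1 -> x_2)) -> ((x_1 -> x_1) | x_2))) = 5 -> 5 = 5
and checking the remaining 35 assignments likewise gives ≥ 5 in every case.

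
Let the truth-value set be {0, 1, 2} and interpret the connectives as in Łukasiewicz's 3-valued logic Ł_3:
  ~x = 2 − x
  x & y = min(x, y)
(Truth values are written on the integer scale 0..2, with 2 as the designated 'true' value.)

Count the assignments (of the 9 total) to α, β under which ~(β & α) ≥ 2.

α = 0, β = 0 ↦ 2  ≥
α = 0, β = 1 ↦ 2  ≥
α = 0, β = 2 ↦ 2  ≥
α = 1, β = 0 ↦ 2  ≥
α = 1, β = 1 ↦ 1  <
α = 1, β = 2 ↦ 1  <
α = 2, β = 0 ↦ 2  ≥
α = 2, β = 1 ↦ 1  <
α = 2, β = 2 ↦ 0  <
So 5 of the 9 assignments meet the threshold.

5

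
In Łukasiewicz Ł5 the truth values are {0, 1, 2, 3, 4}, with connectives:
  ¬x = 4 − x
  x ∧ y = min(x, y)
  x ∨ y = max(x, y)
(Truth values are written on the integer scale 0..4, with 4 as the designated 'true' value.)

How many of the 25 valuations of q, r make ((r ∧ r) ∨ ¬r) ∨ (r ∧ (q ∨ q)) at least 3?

20

value 4: 10 assignments (counts)
value 3: 10 assignments (counts)
value 2: 5 assignments
So 20 of the 25 assignments meet the threshold.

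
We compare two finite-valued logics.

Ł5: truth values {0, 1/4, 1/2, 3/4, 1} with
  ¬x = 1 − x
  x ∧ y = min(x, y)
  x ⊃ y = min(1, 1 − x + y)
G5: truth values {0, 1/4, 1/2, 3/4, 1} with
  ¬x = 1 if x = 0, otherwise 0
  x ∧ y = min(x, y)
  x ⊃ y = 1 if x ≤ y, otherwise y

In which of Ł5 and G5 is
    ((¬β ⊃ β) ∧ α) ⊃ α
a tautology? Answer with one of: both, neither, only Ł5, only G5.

both

In Ł5: every assignment gives 1 — tautology.
In G5: every assignment gives 1 — tautology.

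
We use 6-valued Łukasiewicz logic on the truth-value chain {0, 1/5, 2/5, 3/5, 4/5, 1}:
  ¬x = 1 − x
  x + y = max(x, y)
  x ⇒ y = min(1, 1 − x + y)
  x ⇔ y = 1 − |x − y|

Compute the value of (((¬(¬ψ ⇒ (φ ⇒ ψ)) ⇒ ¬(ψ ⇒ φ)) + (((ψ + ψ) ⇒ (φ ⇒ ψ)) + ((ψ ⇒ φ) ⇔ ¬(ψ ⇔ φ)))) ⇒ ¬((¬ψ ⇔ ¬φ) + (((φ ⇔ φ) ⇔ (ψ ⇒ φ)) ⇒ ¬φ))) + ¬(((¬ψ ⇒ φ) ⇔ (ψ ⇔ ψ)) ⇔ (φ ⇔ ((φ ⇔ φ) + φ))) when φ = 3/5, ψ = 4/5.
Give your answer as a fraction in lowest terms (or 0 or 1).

¬ψ = ¬4/5 = 1/5
φ ⇒ ψ = 3/5 ⇒ 4/5 = 1
¬ψ ⇒ (φ ⇒ ψ) = 1/5 ⇒ 1 = 1
¬(¬ψ ⇒ (φ ⇒ ψ)) = ¬1 = 0
ψ ⇒ φ = 4/5 ⇒ 3/5 = 4/5
¬(ψ ⇒ φ) = ¬4/5 = 1/5
¬(¬ψ ⇒ (φ ⇒ ψ)) ⇒ ¬(ψ ⇒ φ) = 0 ⇒ 1/5 = 1
ψ + ψ = 4/5 + 4/5 = 4/5
φ ⇒ ψ = 3/5 ⇒ 4/5 = 1
(ψ + ψ) ⇒ (φ ⇒ ψ) = 4/5 ⇒ 1 = 1
ψ ⇒ φ = 4/5 ⇒ 3/5 = 4/5
ψ ⇔ φ = 4/5 ⇔ 3/5 = 4/5
¬(ψ ⇔ φ) = ¬4/5 = 1/5
(ψ ⇒ φ) ⇔ ¬(ψ ⇔ φ) = 4/5 ⇔ 1/5 = 2/5
((ψ + ψ) ⇒ (φ ⇒ ψ)) + ((ψ ⇒ φ) ⇔ ¬(ψ ⇔ φ)) = 1 + 2/5 = 1
(¬(¬ψ ⇒ (φ ⇒ ψ)) ⇒ ¬(ψ ⇒ φ)) + (((ψ + ψ) ⇒ (φ ⇒ ψ)) + ((ψ ⇒ φ) ⇔ ¬(ψ ⇔ φ))) = 1 + 1 = 1
¬ψ = ¬4/5 = 1/5
¬φ = ¬3/5 = 2/5
¬ψ ⇔ ¬φ = 1/5 ⇔ 2/5 = 4/5
φ ⇔ φ = 3/5 ⇔ 3/5 = 1
ψ ⇒ φ = 4/5 ⇒ 3/5 = 4/5
(φ ⇔ φ) ⇔ (ψ ⇒ φ) = 1 ⇔ 4/5 = 4/5
¬φ = ¬3/5 = 2/5
((φ ⇔ φ) ⇔ (ψ ⇒ φ)) ⇒ ¬φ = 4/5 ⇒ 2/5 = 3/5
(¬ψ ⇔ ¬φ) + (((φ ⇔ φ) ⇔ (ψ ⇒ φ)) ⇒ ¬φ) = 4/5 + 3/5 = 4/5
¬((¬ψ ⇔ ¬φ) + (((φ ⇔ φ) ⇔ (ψ ⇒ φ)) ⇒ ¬φ)) = ¬4/5 = 1/5
((¬(¬ψ ⇒ (φ ⇒ ψ)) ⇒ ¬(ψ ⇒ φ)) + (((ψ + ψ) ⇒ (φ ⇒ ψ)) + ((ψ ⇒ φ) ⇔ ¬(ψ ⇔ φ)))) ⇒ ¬((¬ψ ⇔ ¬φ) + (((φ ⇔ φ) ⇔ (ψ ⇒ φ)) ⇒ ¬φ)) = 1 ⇒ 1/5 = 1/5
¬ψ = ¬4/5 = 1/5
¬ψ ⇒ φ = 1/5 ⇒ 3/5 = 1
ψ ⇔ ψ = 4/5 ⇔ 4/5 = 1
(¬ψ ⇒ φ) ⇔ (ψ ⇔ ψ) = 1 ⇔ 1 = 1
φ ⇔ φ = 3/5 ⇔ 3/5 = 1
(φ ⇔ φ) + φ = 1 + 3/5 = 1
φ ⇔ ((φ ⇔ φ) + φ) = 3/5 ⇔ 1 = 3/5
((¬ψ ⇒ φ) ⇔ (ψ ⇔ ψ)) ⇔ (φ ⇔ ((φ ⇔ φ) + φ)) = 1 ⇔ 3/5 = 3/5
¬(((¬ψ ⇒ φ) ⇔ (ψ ⇔ ψ)) ⇔ (φ ⇔ ((φ ⇔ φ) + φ))) = ¬3/5 = 2/5
(((¬(¬ψ ⇒ (φ ⇒ ψ)) ⇒ ¬(ψ ⇒ φ)) + (((ψ + ψ) ⇒ (φ ⇒ ψ)) + ((ψ ⇒ φ) ⇔ ¬(ψ ⇔ φ)))) ⇒ ¬((¬ψ ⇔ ¬φ) + (((φ ⇔ φ) ⇔ (ψ ⇒ φ)) ⇒ ¬φ))) + ¬(((¬ψ ⇒ φ) ⇔ (ψ ⇔ ψ)) ⇔ (φ ⇔ ((φ ⇔ φ) + φ))) = 1/5 + 2/5 = 2/5

2/5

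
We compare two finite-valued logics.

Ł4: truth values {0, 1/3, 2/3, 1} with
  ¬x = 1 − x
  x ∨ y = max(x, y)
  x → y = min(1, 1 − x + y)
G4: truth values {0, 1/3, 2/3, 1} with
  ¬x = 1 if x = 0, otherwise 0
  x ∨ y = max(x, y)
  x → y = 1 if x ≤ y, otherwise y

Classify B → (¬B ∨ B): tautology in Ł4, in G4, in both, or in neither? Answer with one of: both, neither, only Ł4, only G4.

both

In Ł4: every assignment gives 1 — tautology.
In G4: every assignment gives 1 — tautology.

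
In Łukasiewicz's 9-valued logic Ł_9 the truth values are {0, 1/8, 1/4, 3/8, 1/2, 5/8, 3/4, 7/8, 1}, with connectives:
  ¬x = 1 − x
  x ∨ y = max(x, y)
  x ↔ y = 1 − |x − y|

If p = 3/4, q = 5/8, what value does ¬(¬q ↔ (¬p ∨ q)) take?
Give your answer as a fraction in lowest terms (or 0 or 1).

1/4

¬q = ¬5/8 = 3/8
¬p = ¬3/4 = 1/4
¬p ∨ q = 1/4 ∨ 5/8 = 5/8
¬q ↔ (¬p ∨ q) = 3/8 ↔ 5/8 = 3/4
¬(¬q ↔ (¬p ∨ q)) = ¬3/4 = 1/4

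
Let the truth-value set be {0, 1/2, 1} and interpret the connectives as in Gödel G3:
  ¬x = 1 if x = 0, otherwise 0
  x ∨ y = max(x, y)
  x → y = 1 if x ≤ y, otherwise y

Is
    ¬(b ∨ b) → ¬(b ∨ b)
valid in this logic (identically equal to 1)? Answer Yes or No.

b = 0 ↦ 1
b = 1/2 ↦ 1
b = 1 ↦ 1
Every assignment gives a value ≥ 1.

Yes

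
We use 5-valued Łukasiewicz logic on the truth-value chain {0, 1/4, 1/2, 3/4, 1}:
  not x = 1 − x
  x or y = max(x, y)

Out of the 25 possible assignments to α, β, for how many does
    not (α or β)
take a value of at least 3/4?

value 1: 1 assignment (counts)
value 3/4: 3 assignments (counts)
value 1/2: 5 assignments
value 1/4: 7 assignments
value 0: 9 assignments
So 4 of the 25 assignments meet the threshold.

4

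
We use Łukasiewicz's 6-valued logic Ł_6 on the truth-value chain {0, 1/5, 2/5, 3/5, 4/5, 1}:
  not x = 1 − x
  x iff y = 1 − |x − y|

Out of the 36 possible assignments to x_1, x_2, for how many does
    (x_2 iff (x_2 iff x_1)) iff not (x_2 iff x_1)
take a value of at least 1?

value 1: 7 assignments (counts)
value 4/5: 9 assignments
value 3/5: 8 assignments
value 2/5: 7 assignments
value 1/5: 3 assignments
value 0: 2 assignments
So 7 of the 36 assignments meet the threshold.

7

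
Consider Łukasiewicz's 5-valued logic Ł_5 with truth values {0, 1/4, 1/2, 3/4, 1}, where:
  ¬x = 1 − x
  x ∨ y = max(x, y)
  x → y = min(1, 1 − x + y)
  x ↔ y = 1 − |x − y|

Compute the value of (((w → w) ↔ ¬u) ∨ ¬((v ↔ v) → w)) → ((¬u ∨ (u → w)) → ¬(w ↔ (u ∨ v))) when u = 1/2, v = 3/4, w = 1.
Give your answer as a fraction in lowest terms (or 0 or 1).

w → w = 1 → 1 = 1
¬u = ¬1/2 = 1/2
(w → w) ↔ ¬u = 1 ↔ 1/2 = 1/2
v ↔ v = 3/4 ↔ 3/4 = 1
(v ↔ v) → w = 1 → 1 = 1
¬((v ↔ v) → w) = ¬1 = 0
((w → w) ↔ ¬u) ∨ ¬((v ↔ v) → w) = 1/2 ∨ 0 = 1/2
¬u = ¬1/2 = 1/2
u → w = 1/2 → 1 = 1
¬u ∨ (u → w) = 1/2 ∨ 1 = 1
u ∨ v = 1/2 ∨ 3/4 = 3/4
w ↔ (u ∨ v) = 1 ↔ 3/4 = 3/4
¬(w ↔ (u ∨ v)) = ¬3/4 = 1/4
(¬u ∨ (u → w)) → ¬(w ↔ (u ∨ v)) = 1 → 1/4 = 1/4
(((w → w) ↔ ¬u) ∨ ¬((v ↔ v) → w)) → ((¬u ∨ (u → w)) → ¬(w ↔ (u ∨ v))) = 1/2 → 1/4 = 3/4

3/4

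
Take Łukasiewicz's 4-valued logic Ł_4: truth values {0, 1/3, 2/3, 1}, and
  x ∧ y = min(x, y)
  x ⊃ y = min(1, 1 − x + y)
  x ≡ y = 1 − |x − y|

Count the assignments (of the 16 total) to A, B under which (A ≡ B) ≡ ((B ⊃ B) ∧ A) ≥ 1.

5

A = 0, B = 0 ↦ 0  <
A = 0, B = 1/3 ↦ 1/3  <
A = 0, B = 2/3 ↦ 2/3  <
A = 0, B = 1 ↦ 1  ≥
A = 1/3, B = 0 ↦ 2/3  <
A = 1/3, B = 1/3 ↦ 1/3  <
A = 1/3, B = 2/3 ↦ 2/3  <
A = 1/3, B = 1 ↦ 1  ≥
A = 2/3, B = 0 ↦ 2/3  <
A = 2/3, B = 1/3 ↦ 1  ≥
A = 2/3, B = 2/3 ↦ 2/3  <
A = 2/3, B = 1 ↦ 1  ≥
A = 1, B = 0 ↦ 0  <
A = 1, B = 1/3 ↦ 1/3  <
A = 1, B = 2/3 ↦ 2/3  <
A = 1, B = 1 ↦ 1  ≥
So 5 of the 16 assignments meet the threshold.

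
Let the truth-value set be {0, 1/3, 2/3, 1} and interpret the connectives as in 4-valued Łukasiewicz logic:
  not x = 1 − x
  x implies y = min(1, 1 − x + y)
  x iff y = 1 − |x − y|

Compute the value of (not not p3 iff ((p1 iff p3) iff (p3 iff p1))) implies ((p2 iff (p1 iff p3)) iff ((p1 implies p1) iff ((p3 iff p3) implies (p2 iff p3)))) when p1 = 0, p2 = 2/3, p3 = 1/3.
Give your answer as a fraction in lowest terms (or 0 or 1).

not p3 = not 1/3 = 2/3
not not p3 = not 2/3 = 1/3
p1 iff p3 = 0 iff 1/3 = 2/3
p3 iff p1 = 1/3 iff 0 = 2/3
(p1 iff p3) iff (p3 iff p1) = 2/3 iff 2/3 = 1
not not p3 iff ((p1 iff p3) iff (p3 iff p1)) = 1/3 iff 1 = 1/3
p1 iff p3 = 0 iff 1/3 = 2/3
p2 iff (p1 iff p3) = 2/3 iff 2/3 = 1
p1 implies p1 = 0 implies 0 = 1
p3 iff p3 = 1/3 iff 1/3 = 1
p2 iff p3 = 2/3 iff 1/3 = 2/3
(p3 iff p3) implies (p2 iff p3) = 1 implies 2/3 = 2/3
(p1 implies p1) iff ((p3 iff p3) implies (p2 iff p3)) = 1 iff 2/3 = 2/3
(p2 iff (p1 iff p3)) iff ((p1 implies p1) iff ((p3 iff p3) implies (p2 iff p3))) = 1 iff 2/3 = 2/3
(not not p3 iff ((p1 iff p3) iff (p3 iff p1))) implies ((p2 iff (p1 iff p3)) iff ((p1 implies p1) iff ((p3 iff p3) implies (p2 iff p3)))) = 1/3 implies 2/3 = 1

1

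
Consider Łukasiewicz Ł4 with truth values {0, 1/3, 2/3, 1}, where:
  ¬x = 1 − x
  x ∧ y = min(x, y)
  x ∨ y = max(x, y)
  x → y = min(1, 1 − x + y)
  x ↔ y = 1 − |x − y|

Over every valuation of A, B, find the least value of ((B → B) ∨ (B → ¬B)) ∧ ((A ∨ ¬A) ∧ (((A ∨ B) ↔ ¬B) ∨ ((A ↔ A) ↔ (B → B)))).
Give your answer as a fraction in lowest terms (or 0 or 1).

Take A = 1/3, B = 0:
B → B = 0 → 0 = 1
¬B = ¬0 = 1
B → ¬B = 0 → 1 = 1
(B → B) ∨ (B → ¬B) = 1 ∨ 1 = 1
¬A = ¬1/3 = 2/3
A ∨ ¬A = 1/3 ∨ 2/3 = 2/3
A ∨ B = 1/3 ∨ 0 = 1/3
¬B = ¬0 = 1
(A ∨ B) ↔ ¬B = 1/3 ↔ 1 = 1/3
A ↔ A = 1/3 ↔ 1/3 = 1
B → B = 0 → 0 = 1
(A ↔ A) ↔ (B → B) = 1 ↔ 1 = 1
((A ∨ B) ↔ ¬B) ∨ ((A ↔ A) ↔ (B → B)) = 1/3 ∨ 1 = 1
(A ∨ ¬A) ∧ (((A ∨ B) ↔ ¬B) ∨ ((A ↔ A) ↔ (B → B))) = 2/3 ∧ 1 = 2/3
((B → B) ∨ (B → ¬B)) ∧ ((A ∨ ¬A) ∧ (((A ∨ B) ↔ ¬B) ∨ ((A ↔ A) ↔ (B → B)))) = 1 ∧ 2/3 = 2/3
No assignment yields a value below 2/3, so this is the minimum.

2/3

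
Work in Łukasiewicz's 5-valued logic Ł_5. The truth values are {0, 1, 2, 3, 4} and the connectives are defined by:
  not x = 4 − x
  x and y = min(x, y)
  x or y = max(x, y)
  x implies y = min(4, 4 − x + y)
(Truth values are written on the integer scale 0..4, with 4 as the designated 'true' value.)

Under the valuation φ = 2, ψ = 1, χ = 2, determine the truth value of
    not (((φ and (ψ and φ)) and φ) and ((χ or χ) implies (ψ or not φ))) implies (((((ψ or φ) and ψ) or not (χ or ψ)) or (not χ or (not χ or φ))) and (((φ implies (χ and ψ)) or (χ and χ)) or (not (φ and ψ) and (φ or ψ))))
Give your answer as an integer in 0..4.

ψ and φ = 1 and 2 = 1
φ and (ψ and φ) = 2 and 1 = 1
(φ and (ψ and φ)) and φ = 1 and 2 = 1
χ or χ = 2 or 2 = 2
not φ = not 2 = 2
ψ or not φ = 1 or 2 = 2
(χ or χ) implies (ψ or not φ) = 2 implies 2 = 4
((φ and (ψ and φ)) and φ) and ((χ or χ) implies (ψ or not φ)) = 1 and 4 = 1
not (((φ and (ψ and φ)) and φ) and ((χ or χ) implies (ψ or not φ))) = not 1 = 3
ψ or φ = 1 or 2 = 2
(ψ or φ) and ψ = 2 and 1 = 1
χ or ψ = 2 or 1 = 2
not (χ or ψ) = not 2 = 2
((ψ or φ) and ψ) or not (χ or ψ) = 1 or 2 = 2
not χ = not 2 = 2
not χ = not 2 = 2
not χ or φ = 2 or 2 = 2
not χ or (not χ or φ) = 2 or 2 = 2
(((ψ or φ) and ψ) or not (χ or ψ)) or (not χ or (not χ or φ)) = 2 or 2 = 2
χ and ψ = 2 and 1 = 1
φ implies (χ and ψ) = 2 implies 1 = 3
χ and χ = 2 and 2 = 2
(φ implies (χ and ψ)) or (χ and χ) = 3 or 2 = 3
φ and ψ = 2 and 1 = 1
not (φ and ψ) = not 1 = 3
φ or ψ = 2 or 1 = 2
not (φ and ψ) and (φ or ψ) = 3 and 2 = 2
((φ implies (χ and ψ)) or (χ and χ)) or (not (φ and ψ) and (φ or ψ)) = 3 or 2 = 3
((((ψ or φ) and ψ) or not (χ or ψ)) or (not χ or (not χ or φ))) and (((φ implies (χ and ψ)) or (χ and χ)) or (not (φ and ψ) and (φ or ψ))) = 2 and 3 = 2
not (((φ and (ψ and φ)) and φ) and ((χ or χ) implies (ψ or not φ))) implies (((((ψ or φ) and ψ) or not (χ or ψ)) or (not χ or (not χ or φ))) and (((φ implies (χ and ψ)) or (χ and χ)) or (not (φ and ψ) and (φ or ψ)))) = 3 implies 2 = 3

3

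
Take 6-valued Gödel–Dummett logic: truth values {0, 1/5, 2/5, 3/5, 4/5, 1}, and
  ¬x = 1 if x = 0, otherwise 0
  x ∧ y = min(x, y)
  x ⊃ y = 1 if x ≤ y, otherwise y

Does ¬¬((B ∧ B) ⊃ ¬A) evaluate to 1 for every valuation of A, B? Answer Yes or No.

Counterexample: take A = 1/5, B = 1/5.
B ∧ B = 1/5 ∧ 1/5 = 1/5
¬A = ¬1/5 = 0
(B ∧ B) ⊃ ¬A = 1/5 ⊃ 0 = 0
¬((B ∧ B) ⊃ ¬A) = ¬0 = 1
¬¬((B ∧ B) ⊃ ¬A) = ¬1 = 0
This gives 0 ≠ 1.

No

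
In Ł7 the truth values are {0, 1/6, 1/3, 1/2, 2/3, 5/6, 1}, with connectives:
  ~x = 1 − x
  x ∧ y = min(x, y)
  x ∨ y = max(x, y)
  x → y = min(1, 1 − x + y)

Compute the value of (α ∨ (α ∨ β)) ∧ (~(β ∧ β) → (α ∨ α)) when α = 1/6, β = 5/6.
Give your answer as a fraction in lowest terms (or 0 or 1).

5/6

α ∨ β = 1/6 ∨ 5/6 = 5/6
α ∨ (α ∨ β) = 1/6 ∨ 5/6 = 5/6
β ∧ β = 5/6 ∧ 5/6 = 5/6
~(β ∧ β) = ~5/6 = 1/6
α ∨ α = 1/6 ∨ 1/6 = 1/6
~(β ∧ β) → (α ∨ α) = 1/6 → 1/6 = 1
(α ∨ (α ∨ β)) ∧ (~(β ∧ β) → (α ∨ α)) = 5/6 ∧ 1 = 5/6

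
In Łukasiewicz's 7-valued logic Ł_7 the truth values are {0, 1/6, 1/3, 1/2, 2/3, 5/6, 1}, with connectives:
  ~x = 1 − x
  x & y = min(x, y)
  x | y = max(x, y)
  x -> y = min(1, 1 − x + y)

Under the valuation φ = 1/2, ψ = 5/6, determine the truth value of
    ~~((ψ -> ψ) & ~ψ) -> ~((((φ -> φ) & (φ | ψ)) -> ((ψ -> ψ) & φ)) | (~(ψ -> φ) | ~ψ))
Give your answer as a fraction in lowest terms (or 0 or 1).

1

ψ -> ψ = 5/6 -> 5/6 = 1
~ψ = ~5/6 = 1/6
(ψ -> ψ) & ~ψ = 1 & 1/6 = 1/6
~((ψ -> ψ) & ~ψ) = ~1/6 = 5/6
~~((ψ -> ψ) & ~ψ) = ~5/6 = 1/6
φ -> φ = 1/2 -> 1/2 = 1
φ | ψ = 1/2 | 5/6 = 5/6
(φ -> φ) & (φ | ψ) = 1 & 5/6 = 5/6
ψ -> ψ = 5/6 -> 5/6 = 1
(ψ -> ψ) & φ = 1 & 1/2 = 1/2
((φ -> φ) & (φ | ψ)) -> ((ψ -> ψ) & φ) = 5/6 -> 1/2 = 2/3
ψ -> φ = 5/6 -> 1/2 = 2/3
~(ψ -> φ) = ~2/3 = 1/3
~ψ = ~5/6 = 1/6
~(ψ -> φ) | ~ψ = 1/3 | 1/6 = 1/3
(((φ -> φ) & (φ | ψ)) -> ((ψ -> ψ) & φ)) | (~(ψ -> φ) | ~ψ) = 2/3 | 1/3 = 2/3
~((((φ -> φ) & (φ | ψ)) -> ((ψ -> ψ) & φ)) | (~(ψ -> φ) | ~ψ)) = ~2/3 = 1/3
~~((ψ -> ψ) & ~ψ) -> ~((((φ -> φ) & (φ | ψ)) -> ((ψ -> ψ) & φ)) | (~(ψ -> φ) | ~ψ)) = 1/6 -> 1/3 = 1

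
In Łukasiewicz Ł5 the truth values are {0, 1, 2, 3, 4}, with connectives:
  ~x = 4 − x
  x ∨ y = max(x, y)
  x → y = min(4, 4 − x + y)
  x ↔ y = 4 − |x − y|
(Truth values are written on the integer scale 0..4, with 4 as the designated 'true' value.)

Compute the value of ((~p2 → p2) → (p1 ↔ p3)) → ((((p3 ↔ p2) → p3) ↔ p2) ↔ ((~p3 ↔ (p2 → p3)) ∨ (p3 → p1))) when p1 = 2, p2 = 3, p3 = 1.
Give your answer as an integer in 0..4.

4

~p2 = ~3 = 1
~p2 → p2 = 1 → 3 = 4
p1 ↔ p3 = 2 ↔ 1 = 3
(~p2 → p2) → (p1 ↔ p3) = 4 → 3 = 3
p3 ↔ p2 = 1 ↔ 3 = 2
(p3 ↔ p2) → p3 = 2 → 1 = 3
((p3 ↔ p2) → p3) ↔ p2 = 3 ↔ 3 = 4
~p3 = ~1 = 3
p2 → p3 = 3 → 1 = 2
~p3 ↔ (p2 → p3) = 3 ↔ 2 = 3
p3 → p1 = 1 → 2 = 4
(~p3 ↔ (p2 → p3)) ∨ (p3 → p1) = 3 ∨ 4 = 4
(((p3 ↔ p2) → p3) ↔ p2) ↔ ((~p3 ↔ (p2 → p3)) ∨ (p3 → p1)) = 4 ↔ 4 = 4
((~p2 → p2) → (p1 ↔ p3)) → ((((p3 ↔ p2) → p3) ↔ p2) ↔ ((~p3 ↔ (p2 → p3)) ∨ (p3 → p1))) = 3 → 4 = 4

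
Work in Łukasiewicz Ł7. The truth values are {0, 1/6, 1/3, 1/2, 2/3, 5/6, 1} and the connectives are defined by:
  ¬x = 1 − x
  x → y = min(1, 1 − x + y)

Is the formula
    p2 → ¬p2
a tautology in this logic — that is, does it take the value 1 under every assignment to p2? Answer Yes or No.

Counterexample: take p2 = 2/3.
¬p2 = ¬2/3 = 1/3
p2 → ¬p2 = 2/3 → 1/3 = 2/3
This gives 2/3 ≠ 1.

No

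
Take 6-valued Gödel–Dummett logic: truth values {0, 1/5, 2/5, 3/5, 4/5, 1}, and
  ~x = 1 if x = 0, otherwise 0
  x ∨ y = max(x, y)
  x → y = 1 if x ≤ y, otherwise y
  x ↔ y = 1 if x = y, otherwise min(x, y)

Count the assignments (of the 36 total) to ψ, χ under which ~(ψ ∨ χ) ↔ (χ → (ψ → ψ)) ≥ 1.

1

value 1: 1 assignment (counts)
value 0: 35 assignments
So 1 of the 36 assignments meets the threshold.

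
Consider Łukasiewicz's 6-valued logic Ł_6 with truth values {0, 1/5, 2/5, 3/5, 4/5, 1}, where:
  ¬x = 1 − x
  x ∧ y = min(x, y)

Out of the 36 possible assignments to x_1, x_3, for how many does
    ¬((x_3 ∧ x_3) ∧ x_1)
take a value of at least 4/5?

value 1: 11 assignments (counts)
value 4/5: 9 assignments (counts)
value 3/5: 7 assignments
value 2/5: 5 assignments
value 1/5: 3 assignments
value 0: 1 assignment
So 20 of the 36 assignments meet the threshold.

20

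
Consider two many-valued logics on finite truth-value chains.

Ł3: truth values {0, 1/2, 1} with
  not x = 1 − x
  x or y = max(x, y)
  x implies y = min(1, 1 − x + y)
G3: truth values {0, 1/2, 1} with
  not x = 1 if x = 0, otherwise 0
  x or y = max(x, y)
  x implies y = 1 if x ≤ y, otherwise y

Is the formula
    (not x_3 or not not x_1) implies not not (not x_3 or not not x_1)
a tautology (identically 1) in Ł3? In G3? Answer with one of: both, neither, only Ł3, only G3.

In Ł3: every assignment gives 1 — tautology.
In G3: every assignment gives 1 — tautology.

both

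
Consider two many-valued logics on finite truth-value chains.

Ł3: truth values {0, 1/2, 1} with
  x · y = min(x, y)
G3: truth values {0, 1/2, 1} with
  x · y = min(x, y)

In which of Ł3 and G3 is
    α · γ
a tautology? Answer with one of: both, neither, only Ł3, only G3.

neither

In Ł3: at α = 0, γ = 0 the value is 0 — not a tautology.
In G3: at α = 0, γ = 0 the value is 0 — not a tautology.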